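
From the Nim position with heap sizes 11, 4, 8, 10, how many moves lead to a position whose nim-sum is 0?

Nim-sum: 11 ⊕ 4 ⊕ 8 ⊕ 10 = 13.
The overall nim-sum is X = 13. A heap of size p has a winning move iff p XOR X < p (reduce it to p XOR X).
  11: 11 XOR 13 = 6 < 11 — winning move (to 6).
  4: 4 XOR 13 = 9 ≥ 4 — no move.
  8: 8 XOR 13 = 5 < 8 — winning move (to 5).
  10: 10 XOR 13 = 7 < 10 — winning move (to 7).
That gives 3 winning moves.

3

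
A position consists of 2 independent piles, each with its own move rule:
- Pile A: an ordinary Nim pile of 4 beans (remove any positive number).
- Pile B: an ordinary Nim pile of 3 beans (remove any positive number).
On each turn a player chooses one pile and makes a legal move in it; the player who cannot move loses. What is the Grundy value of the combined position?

7

Pile A is a plain Nim pile of size 4, so its Grundy value is 4.
Pile B is a plain Nim pile of size 3, so its Grundy value is 3.
The value of a disjunctive sum is the nim-sum of the parts.
Combined value = 4 XOR 3 = 7.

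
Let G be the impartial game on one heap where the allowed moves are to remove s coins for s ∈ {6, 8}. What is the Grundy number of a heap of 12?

2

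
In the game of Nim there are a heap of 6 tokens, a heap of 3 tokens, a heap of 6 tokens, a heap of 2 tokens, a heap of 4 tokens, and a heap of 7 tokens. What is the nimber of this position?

2

In binary:
  110  (6)
  011  (3)
  110  (6)
  010  (2)
  100  (4)
  111  (7)
  ---
  010  (2)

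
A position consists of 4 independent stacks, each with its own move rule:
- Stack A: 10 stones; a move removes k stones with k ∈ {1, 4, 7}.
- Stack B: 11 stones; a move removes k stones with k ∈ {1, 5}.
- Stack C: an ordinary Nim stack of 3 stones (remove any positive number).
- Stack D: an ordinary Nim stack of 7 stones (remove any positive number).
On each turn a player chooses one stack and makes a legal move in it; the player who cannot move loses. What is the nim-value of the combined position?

5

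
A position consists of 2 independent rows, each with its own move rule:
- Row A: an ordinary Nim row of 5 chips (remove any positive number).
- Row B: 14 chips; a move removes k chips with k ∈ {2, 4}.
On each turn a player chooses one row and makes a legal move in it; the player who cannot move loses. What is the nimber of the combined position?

4

Row A is a plain Nim row of size 5, so its Grundy value is 5.
Build the Grundy sequence for row B with g(k) = mex{g(k−s) : s ∈ {2, 4}, s ≤ k}:
g(0) = mex{} = 0
g(1) = mex{} = 0
g(2) = mex{0} = 1
g(3) = mex{0} = 1
g(4) = mex{0,1} = 2
g(5) = mex{0,1} = 2
g(6) = mex{1,2} = 0
g(7) = mex{1,2} = 0
g(8) = mex{0,2} = 1
g(9) = mex{0,2} = 1
g(10) = mex{0,1} = 2
g(11) = mex{0,1} = 2
g(12) = mex{1,2} = 0
g(13) = mex{1,2} = 0
g(14) = mex{0,2} = 1
So g(14) = 1.
The value of a disjunctive sum is the nim-sum of the parts.
Combined value = 5 ⊕ 1 = 4.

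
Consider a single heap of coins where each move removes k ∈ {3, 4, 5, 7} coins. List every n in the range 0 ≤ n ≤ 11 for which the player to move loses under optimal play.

0, 1, 2, 10, 11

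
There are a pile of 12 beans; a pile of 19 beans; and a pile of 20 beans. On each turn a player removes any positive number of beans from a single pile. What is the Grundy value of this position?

11

Compute the nim-sum pairwise:
12 ^ 19 = 31
31 ^ 20 = 11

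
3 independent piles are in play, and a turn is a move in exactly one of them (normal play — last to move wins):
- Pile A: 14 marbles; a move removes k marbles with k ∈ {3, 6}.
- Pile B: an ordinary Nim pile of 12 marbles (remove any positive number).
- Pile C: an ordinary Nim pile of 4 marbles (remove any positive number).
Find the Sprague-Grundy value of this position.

For pile A, compute g(0), g(1), … with moves {3, 6}:
g(0) = mex{} = 0
g(1) = mex{} = 0
g(2) = mex{} = 0
g(3) = mex{0} = 1
g(4) = mex{0} = 1
g(5) = mex{0} = 1
g(6) = mex{0,1} = 2
g(7) = mex{0,1} = 2
g(8) = mex{0,1} = 2
g(9) = mex{1,2} = 0
g(10) = mex{1,2} = 0
g(11) = mex{1,2} = 0
g(12) = mex{0,2} = 1
g(13) = mex{0,2} = 1
g(14) = mex{0,2} = 1
So g(14) = 1.
Pile B is a plain Nim pile of size 12, so its Grundy value is 12.
Pile C is a plain Nim pile of size 4, so its Grundy value is 4.
The value of a disjunctive sum is the nim-sum of the parts.
Combined value = 1 XOR 12 XOR 4 = 9.

9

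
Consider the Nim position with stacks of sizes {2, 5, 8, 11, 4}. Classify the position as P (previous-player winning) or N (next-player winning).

P-position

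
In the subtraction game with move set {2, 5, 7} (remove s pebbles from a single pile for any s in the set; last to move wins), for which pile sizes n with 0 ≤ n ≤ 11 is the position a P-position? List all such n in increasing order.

0, 1, 4, 10

Grundy values for subtraction set {2, 5, 7}:
k:     0  1  2  3  4  5  6  7  8  9 10 11
g(k):  0  0  1  1  0  2  1  3  2  2  0  3
The P-positions (g = 0) in 0..11 are 0, 1, 4, 10.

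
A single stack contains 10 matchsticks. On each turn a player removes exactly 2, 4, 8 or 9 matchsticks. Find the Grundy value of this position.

Build the Grundy sequence with g(k) = mex{g(k−s) : s ∈ {2, 4, 8, 9}, s ≤ k}:
g(0) = mex{} = 0
g(1) = mex{} = 0
g(2) = mex{0} = 1
g(3) = mex{0} = 1
g(4) = mex{0,1} = 2
g(5) = mex{0,1} = 2
g(6) = mex{1,2} = 0
g(7) = mex{1,2} = 0
g(8) = mex{0,2} = 1
g(9) = mex{0,2} = 1
g(10) = mex{0,1} = 2
So g(10) = 2.

2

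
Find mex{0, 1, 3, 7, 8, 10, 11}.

2

The values 0, 1 are all present; 2 is the first non-negative integer missing from the set.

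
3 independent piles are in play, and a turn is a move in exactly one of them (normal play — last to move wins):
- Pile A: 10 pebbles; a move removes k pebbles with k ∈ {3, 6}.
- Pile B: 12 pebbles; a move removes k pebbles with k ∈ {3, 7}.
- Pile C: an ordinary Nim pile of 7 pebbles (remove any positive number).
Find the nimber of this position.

7

For pile A, compute g(0), g(1), … with moves {3, 6}:
k:     0  1  2  3  4  5  6  7  8  9 10
g(k):  0  0  0  1  1  1  2  2  2  0  0
So g(10) = 0.
For pile B, compute g(0), g(1), … with moves {3, 7}:
g(0) = mex{} = 0
g(1) = mex{} = 0
g(2) = mex{} = 0
g(3) = mex{0} = 1
g(4) = mex{0} = 1
g(5) = mex{0} = 1
g(6) = mex{1} = 0
g(7) = mex{0,1} = 2
g(8) = mex{0,1} = 2
g(9) = mex{0} = 1
g(10) = mex{1,2} = 0
g(11) = mex{1,2} = 0
g(12) = mex{1} = 0
So g(12) = 0.
Pile C is a plain Nim pile of size 7, so its Grundy value is 7.
By the Sprague-Grundy theorem, the Grundy value of a sum of independent games is the XOR of the component values.
Combined value = 0 ⊕ 0 ⊕ 7 = 7.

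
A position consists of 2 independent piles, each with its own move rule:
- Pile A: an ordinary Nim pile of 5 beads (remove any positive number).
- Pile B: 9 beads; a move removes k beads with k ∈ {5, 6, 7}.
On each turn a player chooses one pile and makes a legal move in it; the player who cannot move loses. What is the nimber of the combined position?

4

Pile A is a plain Nim pile of size 5, so its Grundy value is 5.
Grundy values for pile B (subtraction set {5, 6, 7}):
g(0) = mex{} = 0
g(1) = mex{} = 0
g(2) = mex{} = 0
g(3) = mex{} = 0
g(4) = mex{} = 0
g(5) = mex{0} = 1
g(6) = mex{0} = 1
g(7) = mex{0} = 1
g(8) = mex{0} = 1
g(9) = mex{0} = 1
So g(9) = 1.
The value of a disjunctive sum is the nim-sum of the parts.
Combined value = 5 XOR 1 = 4.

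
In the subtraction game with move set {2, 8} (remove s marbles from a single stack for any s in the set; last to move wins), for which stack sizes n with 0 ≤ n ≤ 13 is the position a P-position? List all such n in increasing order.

0, 1, 4, 5, 10, 11

Compute g(0), g(1), … for moves {2, 8}:
g(0) = mex{} = 0
g(1) = mex{} = 0
g(2) = mex{0} = 1
g(3) = mex{0} = 1
g(4) = mex{1} = 0
g(5) = mex{1} = 0
g(6) = mex{0} = 1
g(7) = mex{0} = 1
g(8) = mex{0,1} = 2
g(9) = mex{0,1} = 2
g(10) = mex{1,2} = 0
g(11) = mex{1,2} = 0
g(12) = mex{0} = 1
g(13) = mex{0} = 1
The P-positions (g = 0) in 0..13 are 0, 1, 4, 5, 10, 11.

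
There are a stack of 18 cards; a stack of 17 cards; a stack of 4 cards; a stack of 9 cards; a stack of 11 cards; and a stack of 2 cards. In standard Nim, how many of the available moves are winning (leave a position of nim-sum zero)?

Nim-sum: 18 XOR 17 XOR 4 XOR 9 XOR 11 XOR 2 = 7.
The overall nim-sum is X = 7. A stack of size p has a winning move iff p XOR X < p (reduce it to p XOR X).
  18: 18 XOR 7 = 21 ≥ 18 — no move.
  17: 17 XOR 7 = 22 ≥ 17 — no move.
  4: 4 XOR 7 = 3 < 4 — winning move (to 3).
  9: 9 XOR 7 = 14 ≥ 9 — no move.
  11: 11 XOR 7 = 12 ≥ 11 — no move.
  2: 2 XOR 7 = 5 ≥ 2 — no move.
That gives 1 winning move.

1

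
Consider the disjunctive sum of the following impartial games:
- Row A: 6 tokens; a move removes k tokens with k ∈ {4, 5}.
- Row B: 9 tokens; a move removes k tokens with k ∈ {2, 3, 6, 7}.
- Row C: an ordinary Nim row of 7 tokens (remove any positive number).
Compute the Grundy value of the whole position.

Grundy values for row A (subtraction set {4, 5}):
g(0) = mex{} = 0
g(1) = mex{} = 0
g(2) = mex{} = 0
g(3) = mex{} = 0
g(4) = mex{0} = 1
g(5) = mex{0} = 1
g(6) = mex{0} = 1
So g(6) = 1.
For row B, compute g(0), g(1), … with moves {2, 3, 6, 7}:
g(0) = mex{} = 0
g(1) = mex{} = 0
g(2) = mex{0} = 1
g(3) = mex{0} = 1
g(4) = mex{0,1} = 2
g(5) = mex{1} = 0
g(6) = mex{0,1,2} = 3
g(7) = mex{0,2} = 1
g(8) = mex{0,1,3} = 2
g(9) = mex{1,3} = 0
So g(9) = 0.
Row C is a plain Nim row of size 7, so its Grundy value is 7.
By the Sprague-Grundy theorem, the Grundy value of a sum of independent games is the XOR of the component values.
Combined value = 1 XOR 0 XOR 7 = 6.

6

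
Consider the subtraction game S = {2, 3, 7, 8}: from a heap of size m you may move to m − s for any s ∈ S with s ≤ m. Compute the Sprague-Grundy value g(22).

Compute g(0), g(1), … for moves {2, 3, 7, 8}:
k:     0  1  2  3  4  5  6  7  8  9 10 11 12 13 14 15 16 17 18 19 20 21 22
g(k):  0  0  1  1  2  0  0  1  1  2  0  0  1  1  2  0  0  1  1  2  0  0  1
So g(22) = 1.

1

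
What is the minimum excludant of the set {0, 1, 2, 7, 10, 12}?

3

The values 0, 1, 2 are all present; 3 is the first non-negative integer missing from the set.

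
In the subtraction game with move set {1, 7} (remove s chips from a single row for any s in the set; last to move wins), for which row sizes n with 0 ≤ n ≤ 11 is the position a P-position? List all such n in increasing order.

0, 2, 4, 6, 8, 10

Build the Grundy sequence with g(k) = mex{g(k−s) : s ∈ {1, 7}, s ≤ k}:
g(0) = mex{} = 0
g(1) = mex{0} = 1
g(2) = mex{1} = 0
g(3) = mex{0} = 1
g(4) = mex{1} = 0
g(5) = mex{0} = 1
g(6) = mex{1} = 0
g(7) = mex{0} = 1
g(8) = mex{1} = 0
g(9) = mex{0} = 1
g(10) = mex{1} = 0
g(11) = mex{0} = 1
The P-positions (g = 0) in 0..11 are 0, 2, 4, 6, 8, 10.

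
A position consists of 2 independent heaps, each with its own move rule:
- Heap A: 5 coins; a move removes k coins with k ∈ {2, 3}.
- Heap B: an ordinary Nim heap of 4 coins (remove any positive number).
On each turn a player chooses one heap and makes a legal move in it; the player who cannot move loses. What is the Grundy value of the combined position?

4

Build the Grundy sequence for heap A with g(k) = mex{g(k−s) : s ∈ {2, 3}, s ≤ k}:
g(0) = mex{} = 0
g(1) = mex{} = 0
g(2) = mex{0} = 1
g(3) = mex{0} = 1
g(4) = mex{0,1} = 2
g(5) = mex{1} = 0
So g(5) = 0.
Heap B is a plain Nim heap of size 4, so its Grundy value is 4.
The value of a disjunctive sum is the nim-sum of the parts.
Combined value = 0 ⊕ 4 = 4.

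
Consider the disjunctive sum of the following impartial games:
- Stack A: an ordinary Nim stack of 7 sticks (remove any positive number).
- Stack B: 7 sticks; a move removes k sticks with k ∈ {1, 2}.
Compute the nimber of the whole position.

Stack A is a plain Nim stack of size 7, so its Grundy value is 7.
Grundy values for stack B (subtraction set {1, 2}):
k:     0  1  2  3  4  5  6  7
g(k):  0  1  2  0  1  2  0  1
So g(7) = 1.
By the Sprague-Grundy theorem, the Grundy value of a sum of independent games is the XOR of the component values.
Combined value = 7 XOR 1 = 6.

6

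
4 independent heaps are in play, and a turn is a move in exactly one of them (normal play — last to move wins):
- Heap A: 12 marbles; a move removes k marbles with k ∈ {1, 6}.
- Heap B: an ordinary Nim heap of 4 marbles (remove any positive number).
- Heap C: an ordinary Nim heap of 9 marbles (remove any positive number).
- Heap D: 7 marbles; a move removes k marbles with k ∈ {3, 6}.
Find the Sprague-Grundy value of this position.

14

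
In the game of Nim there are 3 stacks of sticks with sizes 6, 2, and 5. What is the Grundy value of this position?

Compute the nim-sum pairwise:
6 XOR 2 = 4
4 XOR 5 = 1

1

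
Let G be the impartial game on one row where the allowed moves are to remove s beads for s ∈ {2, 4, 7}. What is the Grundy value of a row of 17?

1

Compute g(0), g(1), … for moves {2, 4, 7}:
k:     0  1  2  3  4  5  6  7  8  9 10 11 12 13 14 15 16 17
g(k):  0  0  1  1  2  2  0  3  1  0  2  1  0  2  1  0  2  1
So g(17) = 1.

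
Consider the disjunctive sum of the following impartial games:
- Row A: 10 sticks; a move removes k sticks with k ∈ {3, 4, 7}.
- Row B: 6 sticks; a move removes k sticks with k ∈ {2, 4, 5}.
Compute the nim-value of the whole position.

3

Grundy values for row A (subtraction set {3, 4, 7}):
g(0) = mex{} = 0
g(1) = mex{} = 0
g(2) = mex{} = 0
g(3) = mex{0} = 1
g(4) = mex{0} = 1
g(5) = mex{0} = 1
g(6) = mex{0,1} = 2
g(7) = mex{0,1} = 2
g(8) = mex{0,1} = 2
g(9) = mex{0,1,2} = 3
g(10) = mex{1,2} = 0
So g(10) = 0.
Build the Grundy sequence for row B with g(k) = mex{g(k−s) : s ∈ {2, 4, 5}, s ≤ k}:
k:     0  1  2  3  4  5  6
g(k):  0  0  1  1  2  2  3
So g(6) = 3.
By the Sprague-Grundy theorem, the Grundy value of a sum of independent games is the XOR of the component values.
Combined value = 0 XOR 3 = 3.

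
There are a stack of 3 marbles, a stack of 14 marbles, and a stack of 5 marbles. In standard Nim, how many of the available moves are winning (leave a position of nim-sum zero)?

Nim-sum: 3 ^ 14 ^ 5 = 8.
The overall nim-sum is X = 8. A stack of size p has a winning move iff p XOR X < p (reduce it to p XOR X).
  3: 3 XOR 8 = 11 ≥ 3 — no move.
  14: 14 XOR 8 = 6 < 14 — winning move (to 6).
  5: 5 XOR 8 = 13 ≥ 5 — no move.
That gives 1 winning move.

1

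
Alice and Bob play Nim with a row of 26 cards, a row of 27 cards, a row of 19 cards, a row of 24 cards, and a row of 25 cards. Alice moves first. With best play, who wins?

Alice wins

Nim-sum: 26 XOR 27 XOR 19 XOR 24 XOR 25 = 19.
The nim-sum is 19 ≠ 0, so this is an N-position: the player to move can win; Alice has a winning move.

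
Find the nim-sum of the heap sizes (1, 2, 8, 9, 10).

8

Compute the nim-sum pairwise:
1 ⊕ 2 = 3
3 ⊕ 8 = 11
11 ⊕ 9 = 2
2 ⊕ 10 = 8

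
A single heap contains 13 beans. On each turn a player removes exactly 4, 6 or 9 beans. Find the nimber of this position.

Grundy values for subtraction set {4, 6, 9}:
g(0) = mex{} = 0
g(1) = mex{} = 0
g(2) = mex{} = 0
g(3) = mex{} = 0
g(4) = mex{0} = 1
g(5) = mex{0} = 1
g(6) = mex{0} = 1
g(7) = mex{0} = 1
g(8) = mex{0,1} = 2
g(9) = mex{0,1} = 2
g(10) = mex{0,1} = 2
g(11) = mex{0,1} = 2
g(12) = mex{0,1,2} = 3
g(13) = mex{1,2} = 0
So g(13) = 0.

0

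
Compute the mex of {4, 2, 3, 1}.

0

0 is not in the set, so the mex is 0.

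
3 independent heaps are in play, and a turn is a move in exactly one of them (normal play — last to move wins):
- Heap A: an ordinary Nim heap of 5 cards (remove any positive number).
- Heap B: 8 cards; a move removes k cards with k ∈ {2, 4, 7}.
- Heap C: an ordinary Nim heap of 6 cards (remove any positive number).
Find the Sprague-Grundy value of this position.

Heap A is a plain Nim heap of size 5, so its Grundy value is 5.
Grundy values for heap B (subtraction set {2, 4, 7}):
g(0) = mex{} = 0
g(1) = mex{} = 0
g(2) = mex{0} = 1
g(3) = mex{0} = 1
g(4) = mex{0,1} = 2
g(5) = mex{0,1} = 2
g(6) = mex{1,2} = 0
g(7) = mex{0,1,2} = 3
g(8) = mex{0,2} = 1
So g(8) = 1.
Heap C is a plain Nim heap of size 6, so its Grundy value is 6.
By the Sprague-Grundy theorem, the Grundy value of a sum of independent games is the XOR of the component values.
Combined value = 5 ⊕ 1 ⊕ 6 = 2.

2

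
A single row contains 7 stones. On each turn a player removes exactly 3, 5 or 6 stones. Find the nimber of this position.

2

Build the Grundy sequence with g(k) = mex{g(k−s) : s ∈ {3, 5, 6}, s ≤ k}:
g(0) = mex{} = 0
g(1) = mex{} = 0
g(2) = mex{} = 0
g(3) = mex{0} = 1
g(4) = mex{0} = 1
g(5) = mex{0} = 1
g(6) = mex{0,1} = 2
g(7) = mex{0,1} = 2
So g(7) = 2.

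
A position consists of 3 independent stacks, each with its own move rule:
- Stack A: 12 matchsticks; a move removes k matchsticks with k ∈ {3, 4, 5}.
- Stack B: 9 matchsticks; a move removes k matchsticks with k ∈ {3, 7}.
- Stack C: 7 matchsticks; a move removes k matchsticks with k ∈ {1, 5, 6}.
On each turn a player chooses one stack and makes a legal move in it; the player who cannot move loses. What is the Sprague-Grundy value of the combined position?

Build the Grundy sequence for stack A with g(k) = mex{g(k−s) : s ∈ {3, 4, 5}, s ≤ k}:
k:     0  1  2  3  4  5  6  7  8  9 10 11 12
g(k):  0  0  0  1  1  1  2  2  0  0  0  1  1
So g(12) = 1.
For stack B, compute g(0), g(1), … with moves {3, 7}:
k:     0  1  2  3  4  5  6  7  8  9
g(k):  0  0  0  1  1  1  0  2  2  1
So g(9) = 1.
Build the Grundy sequence for stack C with g(k) = mex{g(k−s) : s ∈ {1, 5, 6}, s ≤ k}:
k:     0  1  2  3  4  5  6  7
g(k):  0  1  0  1  0  1  2  3
So g(7) = 3.
By the Sprague-Grundy theorem, the Grundy value of a sum of independent games is the XOR of the component values.
Combined value = 1 XOR 1 XOR 3 = 3.

3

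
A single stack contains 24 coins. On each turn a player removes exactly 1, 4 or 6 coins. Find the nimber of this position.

2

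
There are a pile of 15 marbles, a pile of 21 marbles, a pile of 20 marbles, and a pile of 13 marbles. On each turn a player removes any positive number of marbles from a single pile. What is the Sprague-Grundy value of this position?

Compute the nim-sum pairwise:
15 ^ 21 = 26
26 ^ 20 = 14
14 ^ 13 = 3

3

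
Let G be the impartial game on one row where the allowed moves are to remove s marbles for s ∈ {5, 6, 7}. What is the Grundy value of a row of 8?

1

Grundy values for subtraction set {5, 6, 7}:
k:     0  1  2  3  4  5  6  7  8
g(k):  0  0  0  0  0  1  1  1  1
So g(8) = 1.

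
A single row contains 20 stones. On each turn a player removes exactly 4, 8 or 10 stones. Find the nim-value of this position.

1

Compute g(0), g(1), … for moves {4, 8, 10}:
k:     0  1  2  3  4  5  6  7  8  9 10 11 12 13 14 15 16 17 18 19 20
g(k):  0  0  0  0  1  1  1  1  2  2  2  2  3  3  0  0  0  0  1  1  1
So g(20) = 1.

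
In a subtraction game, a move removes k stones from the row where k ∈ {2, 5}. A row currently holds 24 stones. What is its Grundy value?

Compute g(0), g(1), … for moves {2, 5}:
k:     0  1  2  3  4  5  6  7  8  9 10 11 12 13 14 15 16 17 18 19 20 21 22 23 24
g(k):  0  0  1  1  0  2  1  0  0  1  1  0  2  1  0  0  1  1  0  2  1  0  0  1  1
So g(24) = 1.

1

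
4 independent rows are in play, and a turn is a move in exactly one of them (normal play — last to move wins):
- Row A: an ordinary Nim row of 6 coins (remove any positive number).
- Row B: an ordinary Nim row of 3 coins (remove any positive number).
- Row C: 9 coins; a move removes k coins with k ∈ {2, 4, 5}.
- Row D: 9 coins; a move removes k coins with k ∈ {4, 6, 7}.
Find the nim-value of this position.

6

Row A is a plain Nim row of size 6, so its Grundy value is 6.
Row B is a plain Nim row of size 3, so its Grundy value is 3.
Build the Grundy sequence for row C with g(k) = mex{g(k−s) : s ∈ {2, 4, 5}, s ≤ k}:
k:     0  1  2  3  4  5  6  7  8  9
g(k):  0  0  1  1  2  2  3  0  0  1
So g(9) = 1.
Grundy values for row D (subtraction set {4, 6, 7}):
g(0) = mex{} = 0
g(1) = mex{} = 0
g(2) = mex{} = 0
g(3) = mex{} = 0
g(4) = mex{0} = 1
g(5) = mex{0} = 1
g(6) = mex{0} = 1
g(7) = mex{0} = 1
g(8) = mex{0,1} = 2
g(9) = mex{0,1} = 2
So g(9) = 2.
By the Sprague-Grundy theorem, the Grundy value of a sum of independent games is the XOR of the component values.
Combined value = 6 XOR 3 XOR 1 XOR 2 = 6.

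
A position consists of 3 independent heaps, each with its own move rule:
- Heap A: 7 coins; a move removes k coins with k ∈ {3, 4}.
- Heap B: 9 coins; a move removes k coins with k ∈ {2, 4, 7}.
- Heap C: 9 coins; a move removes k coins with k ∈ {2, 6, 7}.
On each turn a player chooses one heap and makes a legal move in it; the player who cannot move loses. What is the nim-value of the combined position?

For heap A, compute g(0), g(1), … with moves {3, 4}:
k:     0  1  2  3  4  5  6  7
g(k):  0  0  0  1  1  1  2  0
So g(7) = 0.
Grundy values for heap B (subtraction set {2, 4, 7}):
g(0) = mex{} = 0
g(1) = mex{} = 0
g(2) = mex{0} = 1
g(3) = mex{0} = 1
g(4) = mex{0,1} = 2
g(5) = mex{0,1} = 2
g(6) = mex{1,2} = 0
g(7) = mex{0,1,2} = 3
g(8) = mex{0,2} = 1
g(9) = mex{1,2,3} = 0
So g(9) = 0.
Grundy values for heap C (subtraction set {2, 6, 7}):
k:     0  1  2  3  4  5  6  7  8  9
g(k):  0  0  1  1  0  0  1  1  2  0
So g(9) = 0.
By the Sprague-Grundy theorem, the Grundy value of a sum of independent games is the XOR of the component values.
Combined value = 0 XOR 0 XOR 0 = 0.

0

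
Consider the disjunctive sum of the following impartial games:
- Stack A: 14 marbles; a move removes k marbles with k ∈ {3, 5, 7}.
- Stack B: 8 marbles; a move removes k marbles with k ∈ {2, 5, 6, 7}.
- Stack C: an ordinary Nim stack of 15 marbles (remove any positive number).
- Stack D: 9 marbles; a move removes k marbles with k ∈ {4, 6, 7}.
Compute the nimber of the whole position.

Build the Grundy sequence for stack A with g(k) = mex{g(k−s) : s ∈ {3, 5, 7}, s ≤ k}:
g(0) = mex{} = 0
g(1) = mex{} = 0
g(2) = mex{} = 0
g(3) = mex{0} = 1
g(4) = mex{0} = 1
g(5) = mex{0} = 1
g(6) = mex{0,1} = 2
g(7) = mex{0,1} = 2
g(8) = mex{0,1} = 2
g(9) = mex{0,1,2} = 3
g(10) = mex{1,2} = 0
g(11) = mex{1,2} = 0
g(12) = mex{1,2,3} = 0
g(13) = mex{0,2} = 1
g(14) = mex{0,2,3} = 1
So g(14) = 1.
Build the Grundy sequence for stack B with g(k) = mex{g(k−s) : s ∈ {2, 5, 6, 7}, s ≤ k}:
k:     0  1  2  3  4  5  6  7  8
g(k):  0  0  1  1  0  2  1  3  2
So g(8) = 2.
Stack C is a plain Nim stack of size 15, so its Grundy value is 15.
Grundy values for stack D (subtraction set {4, 6, 7}):
k:     0  1  2  3  4  5  6  7  8  9
g(k):  0  0  0  0  1  1  1  1  2  2
So g(9) = 2.
The value of a disjunctive sum is the nim-sum of the parts.
Combined value = 1 XOR 2 XOR 15 XOR 2 = 14.

14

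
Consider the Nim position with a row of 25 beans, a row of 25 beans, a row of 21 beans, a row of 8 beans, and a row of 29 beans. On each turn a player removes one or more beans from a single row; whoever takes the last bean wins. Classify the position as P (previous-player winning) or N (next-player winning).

P-position

Bitwise XOR of the heap sizes:
  11001  (25)
  11001  (25)
  10101  (21)
  01000  (8)
  11101  (29)
  -----
  00000  (0)
The nim-sum is 0, so this is a P-position: the player to move is in a losing position under optimal play.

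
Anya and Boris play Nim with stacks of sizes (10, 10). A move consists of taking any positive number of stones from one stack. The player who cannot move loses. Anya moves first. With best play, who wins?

Boris wins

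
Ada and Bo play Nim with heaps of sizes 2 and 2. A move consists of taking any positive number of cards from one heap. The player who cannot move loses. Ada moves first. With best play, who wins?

Compute the nim-sum pairwise:
2 XOR 2 = 0
The nim-sum is 0, so this is a P-position: the player to move is in a losing position under optimal play; Ada is about to move from it and so loses — Bo wins.

Bo wins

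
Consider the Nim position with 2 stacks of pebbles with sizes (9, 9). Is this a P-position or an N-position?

P-position

Nim-sum: 9 XOR 9 = 0.
The nim-sum is 0, so this is a P-position: the player to move is in a losing position under optimal play.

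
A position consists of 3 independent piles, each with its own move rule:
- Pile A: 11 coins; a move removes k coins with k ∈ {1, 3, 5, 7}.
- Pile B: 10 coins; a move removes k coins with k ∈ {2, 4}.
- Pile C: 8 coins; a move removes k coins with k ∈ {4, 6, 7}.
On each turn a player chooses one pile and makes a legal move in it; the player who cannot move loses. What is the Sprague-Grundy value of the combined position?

1

Build the Grundy sequence for pile A with g(k) = mex{g(k−s) : s ∈ {1, 3, 5, 7}, s ≤ k}:
g(0) = mex{} = 0
g(1) = mex{0} = 1
g(2) = mex{1} = 0
g(3) = mex{0} = 1
g(4) = mex{1} = 0
g(5) = mex{0} = 1
g(6) = mex{1} = 0
g(7) = mex{0} = 1
g(8) = mex{1} = 0
g(9) = mex{0} = 1
g(10) = mex{1} = 0
g(11) = mex{0} = 1
So g(11) = 1.
Grundy values for pile B (subtraction set {2, 4}):
k:     0  1  2  3  4  5  6  7  8  9 10
g(k):  0  0  1  1  2  2  0  0  1  1  2
So g(10) = 2.
For pile C, compute g(0), g(1), … with moves {4, 6, 7}:
k:     0  1  2  3  4  5  6  7  8
g(k):  0  0  0  0  1  1  1  1  2
So g(8) = 2.
By the Sprague-Grundy theorem, the Grundy value of a sum of independent games is the XOR of the component values.
Combined value = 1 ⊕ 2 ⊕ 2 = 1.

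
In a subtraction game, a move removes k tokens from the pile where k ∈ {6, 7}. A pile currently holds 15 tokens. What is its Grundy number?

0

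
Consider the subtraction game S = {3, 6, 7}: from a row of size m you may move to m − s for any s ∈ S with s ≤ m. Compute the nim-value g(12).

Build the Grundy sequence with g(k) = mex{g(k−s) : s ∈ {3, 6, 7}, s ≤ k}:
k:     0  1  2  3  4  5  6  7  8  9 10 11 12
g(k):  0  0  0  1  1  1  2  2  2  3  0  0  0
So g(12) = 0.

0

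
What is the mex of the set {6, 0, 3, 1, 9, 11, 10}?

The values 0, 1 are all present; 2 is the first non-negative integer missing from the set.

2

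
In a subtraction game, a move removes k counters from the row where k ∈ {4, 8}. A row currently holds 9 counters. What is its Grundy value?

2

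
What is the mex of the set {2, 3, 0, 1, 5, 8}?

The values 0, 1, 2, 3 are all present; 4 is the first non-negative integer missing from the set.

4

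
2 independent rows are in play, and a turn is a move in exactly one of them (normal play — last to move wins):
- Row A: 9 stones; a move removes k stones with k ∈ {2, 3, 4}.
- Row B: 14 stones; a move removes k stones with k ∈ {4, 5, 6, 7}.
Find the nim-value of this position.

Build the Grundy sequence for row A with g(k) = mex{g(k−s) : s ∈ {2, 3, 4}, s ≤ k}:
g(0) = mex{} = 0
g(1) = mex{} = 0
g(2) = mex{0} = 1
g(3) = mex{0} = 1
g(4) = mex{0,1} = 2
g(5) = mex{0,1} = 2
g(6) = mex{1,2} = 0
g(7) = mex{1,2} = 0
g(8) = mex{0,2} = 1
g(9) = mex{0,2} = 1
So g(9) = 1.
For row B, compute g(0), g(1), … with moves {4, 5, 6, 7}:
g(0) = mex{} = 0
g(1) = mex{} = 0
g(2) = mex{} = 0
g(3) = mex{} = 0
g(4) = mex{0} = 1
g(5) = mex{0} = 1
g(6) = mex{0} = 1
g(7) = mex{0} = 1
g(8) = mex{0,1} = 2
g(9) = mex{0,1} = 2
g(10) = mex{0,1} = 2
g(11) = mex{1} = 0
g(12) = mex{1,2} = 0
g(13) = mex{1,2} = 0
g(14) = mex{1,2} = 0
So g(14) = 0.
The value of a disjunctive sum is the nim-sum of the parts.
Combined value = 1 XOR 0 = 1.

1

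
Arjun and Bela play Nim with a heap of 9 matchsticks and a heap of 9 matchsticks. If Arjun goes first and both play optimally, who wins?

Nim-sum: 9 ^ 9 = 0.
The nim-sum is 0, so this is a P-position: the player to move is in a losing position under optimal play; Arjun is about to move from it and so loses — Bela wins.

Bela wins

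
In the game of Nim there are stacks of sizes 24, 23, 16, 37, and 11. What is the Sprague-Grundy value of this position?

49

Compute the nim-sum pairwise:
24 ^ 23 = 15
15 ^ 16 = 31
31 ^ 37 = 58
58 ^ 11 = 49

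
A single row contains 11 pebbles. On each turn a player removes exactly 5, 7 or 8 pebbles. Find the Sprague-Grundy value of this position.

Compute g(0), g(1), … for moves {5, 7, 8}:
k:     0  1  2  3  4  5  6  7  8  9 10 11
g(k):  0  0  0  0  0  1  1  1  1  1  2  2
So g(11) = 2.

2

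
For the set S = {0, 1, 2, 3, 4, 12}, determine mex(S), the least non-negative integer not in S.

The values 0, 1, 2, 3, 4 are all present; 5 is the first non-negative integer missing from the set.

5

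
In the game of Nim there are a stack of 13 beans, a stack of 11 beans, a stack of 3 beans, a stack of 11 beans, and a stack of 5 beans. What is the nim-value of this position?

Compute the nim-sum pairwise:
13 XOR 11 = 6
6 XOR 3 = 5
5 XOR 11 = 14
14 XOR 5 = 11

11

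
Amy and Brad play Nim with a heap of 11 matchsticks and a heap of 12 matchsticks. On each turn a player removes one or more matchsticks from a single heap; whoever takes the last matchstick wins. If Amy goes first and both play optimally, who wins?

Amy wins

In binary:
  1011  (11)
  1100  (12)
  ----
  0111  (7)
The nim-sum is 7 ≠ 0, so this is an N-position: the player to move can win; Amy has a winning move.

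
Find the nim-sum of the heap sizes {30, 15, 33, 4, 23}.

35

Write each in binary and XOR column by column:
  011110  (30)
  001111  (15)
  100001  (33)
  000100  (4)
  010111  (23)
  ------
  100011  (35)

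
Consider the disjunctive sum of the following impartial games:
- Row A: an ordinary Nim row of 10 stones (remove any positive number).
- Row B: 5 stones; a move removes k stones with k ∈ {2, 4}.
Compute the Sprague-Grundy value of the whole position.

8

Row A is a plain Nim row of size 10, so its Grundy value is 10.
Grundy values for row B (subtraction set {2, 4}):
k:     0  1  2  3  4  5
g(k):  0  0  1  1  2  2
So g(5) = 2.
By the Sprague-Grundy theorem, the Grundy value of a sum of independent games is the XOR of the component values.
Combined value = 10 XOR 2 = 8.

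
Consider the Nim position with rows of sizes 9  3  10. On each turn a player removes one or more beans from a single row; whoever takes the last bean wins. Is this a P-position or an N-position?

P-position

Compute the nim-sum pairwise:
9 ⊕ 3 = 10
10 ⊕ 10 = 0
The nim-sum is 0, so this is a P-position: the player to move is in a losing position under optimal play.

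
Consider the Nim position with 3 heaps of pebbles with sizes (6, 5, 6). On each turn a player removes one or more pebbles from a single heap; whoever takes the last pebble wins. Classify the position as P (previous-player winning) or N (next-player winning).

Nim-sum: 6 ⊕ 5 ⊕ 6 = 5.
The nim-sum is 5 ≠ 0, so this is an N-position: the player to move can win.

N-position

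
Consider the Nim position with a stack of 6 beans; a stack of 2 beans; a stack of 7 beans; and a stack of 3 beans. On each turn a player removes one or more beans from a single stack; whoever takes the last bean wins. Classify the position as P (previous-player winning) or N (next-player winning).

P-position

Compute the nim-sum pairwise:
6 XOR 2 = 4
4 XOR 7 = 3
3 XOR 3 = 0
The nim-sum is 0, so this is a P-position: the player to move is in a losing position under optimal play.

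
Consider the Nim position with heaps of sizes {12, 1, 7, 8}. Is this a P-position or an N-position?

N-position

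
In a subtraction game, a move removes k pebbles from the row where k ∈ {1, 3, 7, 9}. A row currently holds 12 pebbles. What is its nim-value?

Grundy values for subtraction set {1, 3, 7, 9}:
k:     0  1  2  3  4  5  6  7  8  9 10 11 12
g(k):  0  1  0  1  0  1  0  1  0  1  0  1  0
So g(12) = 0.

0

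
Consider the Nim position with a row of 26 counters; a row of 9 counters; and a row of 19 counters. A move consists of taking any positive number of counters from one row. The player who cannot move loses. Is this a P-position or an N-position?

P-position

Write each in binary and XOR column by column:
  11010  (26)
  01001  (9)
  10011  (19)
  -----
  00000  (0)
The nim-sum is 0, so this is a P-position: the player to move is in a losing position under optimal play.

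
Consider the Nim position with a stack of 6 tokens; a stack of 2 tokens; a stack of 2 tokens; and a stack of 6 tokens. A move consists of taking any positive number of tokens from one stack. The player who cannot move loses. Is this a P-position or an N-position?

Compute the nim-sum pairwise:
6 ⊕ 2 = 4
4 ⊕ 2 = 6
6 ⊕ 6 = 0
The nim-sum is 0, so this is a P-position: the player to move is in a losing position under optimal play.

P-position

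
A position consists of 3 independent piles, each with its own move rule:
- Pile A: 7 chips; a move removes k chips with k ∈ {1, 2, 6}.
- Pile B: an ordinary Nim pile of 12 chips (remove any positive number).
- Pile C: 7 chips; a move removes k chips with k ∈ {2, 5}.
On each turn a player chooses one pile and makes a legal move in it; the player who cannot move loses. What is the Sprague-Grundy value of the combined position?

12

Build the Grundy sequence for pile A with g(k) = mex{g(k−s) : s ∈ {1, 2, 6}, s ≤ k}:
g(0) = mex{} = 0
g(1) = mex{0} = 1
g(2) = mex{0,1} = 2
g(3) = mex{1,2} = 0
g(4) = mex{0,2} = 1
g(5) = mex{0,1} = 2
g(6) = mex{0,1,2} = 3
g(7) = mex{1,2,3} = 0
So g(7) = 0.
Pile B is a plain Nim pile of size 12, so its Grundy value is 12.
Grundy values for pile C (subtraction set {2, 5}):
g(0) = mex{} = 0
g(1) = mex{} = 0
g(2) = mex{0} = 1
g(3) = mex{0} = 1
g(4) = mex{1} = 0
g(5) = mex{0,1} = 2
g(6) = mex{0} = 1
g(7) = mex{1,2} = 0
So g(7) = 0.
By the Sprague-Grundy theorem, the Grundy value of a sum of independent games is the XOR of the component values.
Combined value = 0 XOR 12 XOR 0 = 12.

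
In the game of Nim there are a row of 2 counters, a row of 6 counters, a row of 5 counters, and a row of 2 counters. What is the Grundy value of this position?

Compute the nim-sum pairwise:
2 ⊕ 6 = 4
4 ⊕ 5 = 1
1 ⊕ 2 = 3

3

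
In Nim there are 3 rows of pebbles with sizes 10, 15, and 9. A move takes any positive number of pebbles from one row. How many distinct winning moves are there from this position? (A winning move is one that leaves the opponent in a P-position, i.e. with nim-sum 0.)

3

Compute the nim-sum pairwise:
10 ^ 15 = 5
5 ^ 9 = 12
The overall nim-sum is X = 12. A row of size p has a winning move iff p XOR X < p (reduce it to p XOR X).
  10: 10 XOR 12 = 6 < 10 — winning move (to 6).
  15: 15 XOR 12 = 3 < 15 — winning move (to 3).
  9: 9 XOR 12 = 5 < 9 — winning move (to 5).
That gives 3 winning moves.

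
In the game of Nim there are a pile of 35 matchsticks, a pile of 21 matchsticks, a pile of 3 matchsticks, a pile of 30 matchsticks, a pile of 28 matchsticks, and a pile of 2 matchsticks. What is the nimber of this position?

53

Compute the nim-sum pairwise:
35 ^ 21 = 54
54 ^ 3 = 53
53 ^ 30 = 43
43 ^ 28 = 55
55 ^ 2 = 53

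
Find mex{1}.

0

0 is not in the set, so the mex is 0.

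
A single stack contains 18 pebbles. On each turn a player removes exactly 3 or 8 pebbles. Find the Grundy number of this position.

Build the Grundy sequence with g(k) = mex{g(k−s) : s ∈ {3, 8}, s ≤ k}:
k:     0  1  2  3  4  5  6  7  8  9 10 11 12 13 14 15 16 17 18
g(k):  0  0  0  1  1  1  0  0  2  1  1  0  0  0  1  1  1  0  0
So g(18) = 0.

0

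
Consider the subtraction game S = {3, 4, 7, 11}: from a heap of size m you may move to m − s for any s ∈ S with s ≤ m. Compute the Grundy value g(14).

4

Build the Grundy sequence with g(k) = mex{g(k−s) : s ∈ {3, 4, 7, 11}, s ≤ k}:
g(0) = mex{} = 0
g(1) = mex{} = 0
g(2) = mex{} = 0
g(3) = mex{0} = 1
g(4) = mex{0} = 1
g(5) = mex{0} = 1
g(6) = mex{0,1} = 2
g(7) = mex{0,1} = 2
g(8) = mex{0,1} = 2
g(9) = mex{0,1,2} = 3
g(10) = mex{1,2} = 0
g(11) = mex{0,1,2} = 3
g(12) = mex{0,1,2,3} = 4
g(13) = mex{0,2,3} = 1
g(14) = mex{0,1,2,3} = 4
So g(14) = 4.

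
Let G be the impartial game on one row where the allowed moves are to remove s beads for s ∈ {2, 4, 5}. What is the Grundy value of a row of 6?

3

Compute g(0), g(1), … for moves {2, 4, 5}:
g(0) = mex{} = 0
g(1) = mex{} = 0
g(2) = mex{0} = 1
g(3) = mex{0} = 1
g(4) = mex{0,1} = 2
g(5) = mex{0,1} = 2
g(6) = mex{0,1,2} = 3
So g(6) = 3.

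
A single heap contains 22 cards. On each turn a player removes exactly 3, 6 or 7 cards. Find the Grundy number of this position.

Compute g(0), g(1), … for moves {3, 6, 7}:
k:     0  1  2  3  4  5  6  7  8  9 10 11 12 13 14 15 16 17 18 19 20 21 22
g(k):  0  0  0  1  1  1  2  2  2  3  0  0  0  1  1  1  2  2  2  3  0  0  0
So g(22) = 0.

0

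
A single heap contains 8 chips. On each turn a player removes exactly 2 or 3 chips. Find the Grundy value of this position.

Grundy values for subtraction set {2, 3}:
g(0) = mex{} = 0
g(1) = mex{} = 0
g(2) = mex{0} = 1
g(3) = mex{0} = 1
g(4) = mex{0,1} = 2
g(5) = mex{1} = 0
g(6) = mex{1,2} = 0
g(7) = mex{0,2} = 1
g(8) = mex{0} = 1
So g(8) = 1.

1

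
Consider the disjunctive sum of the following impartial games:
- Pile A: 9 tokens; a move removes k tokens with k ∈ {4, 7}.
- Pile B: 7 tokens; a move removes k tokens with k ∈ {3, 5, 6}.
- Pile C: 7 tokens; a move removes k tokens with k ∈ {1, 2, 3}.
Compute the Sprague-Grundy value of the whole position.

3

Grundy values for pile A (subtraction set {4, 7}):
k:     0  1  2  3  4  5  6  7  8  9
g(k):  0  0  0  0  1  1  1  1  2  2
So g(9) = 2.
Grundy values for pile B (subtraction set {3, 5, 6}):
k:     0  1  2  3  4  5  6  7
g(k):  0  0  0  1  1  1  2  2
So g(7) = 2.
Grundy values for pile C (subtraction set {1, 2, 3}):
k:     0  1  2  3  4  5  6  7
g(k):  0  1  2  3  0  1  2  3
So g(7) = 3.
The value of a disjunctive sum is the nim-sum of the parts.
Combined value = 2 XOR 2 XOR 3 = 3.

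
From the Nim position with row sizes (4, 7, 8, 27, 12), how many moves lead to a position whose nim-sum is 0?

Nim-sum: 4 ⊕ 7 ⊕ 8 ⊕ 27 ⊕ 12 = 28.
The overall nim-sum is X = 28. A row of size p has a winning move iff p XOR X < p (reduce it to p XOR X).
  4: 4 XOR 28 = 24 ≥ 4 — no move.
  7: 7 XOR 28 = 27 ≥ 7 — no move.
  8: 8 XOR 28 = 20 ≥ 8 — no move.
  27: 27 XOR 28 = 7 < 27 — winning move (to 7).
  12: 12 XOR 28 = 16 ≥ 12 — no move.
That gives 1 winning move.

1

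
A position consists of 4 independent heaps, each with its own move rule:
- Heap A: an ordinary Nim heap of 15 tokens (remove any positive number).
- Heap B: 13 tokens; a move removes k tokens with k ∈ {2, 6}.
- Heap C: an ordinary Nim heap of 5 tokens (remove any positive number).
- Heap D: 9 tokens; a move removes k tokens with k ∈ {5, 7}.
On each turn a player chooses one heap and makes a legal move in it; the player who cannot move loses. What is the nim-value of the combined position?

Heap A is a plain Nim heap of size 15, so its Grundy value is 15.
For heap B, compute g(0), g(1), … with moves {2, 6}:
g(0) = mex{} = 0
g(1) = mex{} = 0
g(2) = mex{0} = 1
g(3) = mex{0} = 1
g(4) = mex{1} = 0
g(5) = mex{1} = 0
g(6) = mex{0} = 1
g(7) = mex{0} = 1
g(8) = mex{1} = 0
g(9) = mex{1} = 0
g(10) = mex{0} = 1
g(11) = mex{0} = 1
g(12) = mex{1} = 0
g(13) = mex{1} = 0
So g(13) = 0.
Heap C is a plain Nim heap of size 5, so its Grundy value is 5.
For heap D, compute g(0), g(1), … with moves {5, 7}:
k:     0  1  2  3  4  5  6  7  8  9
g(k):  0  0  0  0  0  1  1  1  1  1
So g(9) = 1.
By the Sprague-Grundy theorem, the Grundy value of a sum of independent games is the XOR of the component values.
Combined value = 15 ⊕ 0 ⊕ 5 ⊕ 1 = 11.

11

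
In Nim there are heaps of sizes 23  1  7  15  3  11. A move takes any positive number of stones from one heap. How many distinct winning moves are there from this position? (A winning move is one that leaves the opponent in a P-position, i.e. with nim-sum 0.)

In binary:
  10111  (23)
  00001  (1)
  00111  (7)
  01111  (15)
  00011  (3)
  01011  (11)
  -----
  10110  (22)
The overall nim-sum is X = 22. A heap of size p has a winning move iff p XOR X < p (reduce it to p XOR X).
  23: 23 XOR 22 = 1 < 23 — winning move (to 1).
  1: 1 XOR 22 = 23 ≥ 1 — no move.
  7: 7 XOR 22 = 17 ≥ 7 — no move.
  15: 15 XOR 22 = 25 ≥ 15 — no move.
  3: 3 XOR 22 = 21 ≥ 3 — no move.
  11: 11 XOR 22 = 29 ≥ 11 — no move.
That gives 1 winning move.

1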